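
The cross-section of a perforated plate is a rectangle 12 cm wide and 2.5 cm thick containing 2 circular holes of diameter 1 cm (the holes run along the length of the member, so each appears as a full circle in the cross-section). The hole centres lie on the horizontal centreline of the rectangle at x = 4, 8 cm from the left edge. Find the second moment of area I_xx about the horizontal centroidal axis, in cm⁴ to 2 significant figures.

Treat the section as a set of non-overlapping primitives; coordinates are from the bounding-box lower-left.
Plate: 12 × 2.5, A = 30 cm², y = 1.25 cm, Ī = 15.63 cm⁴.
Hole 1 (subtracted): ⌀1, A = 0.7854 cm², y = 1.25 cm, Ī = 0.04909 cm⁴.
Hole 2 (subtracted): ⌀1, A = 0.7854 cm², y = 1.25 cm, Ī = 0.04909 cm⁴.
By symmetry the centroid is at mid-height, ȳ = 1.25 cm.
All pieces are centred on the horizontal centroidal axis, so I = ΣĪ (holes subtracted) = 15.53 cm⁴.

I_xx ≈ 16 cm⁴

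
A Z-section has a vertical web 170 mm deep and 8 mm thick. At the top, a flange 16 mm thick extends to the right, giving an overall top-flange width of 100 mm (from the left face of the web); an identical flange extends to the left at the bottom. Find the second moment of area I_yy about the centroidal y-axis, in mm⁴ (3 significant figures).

I_yy ≈ 9.44 × 10⁶ mm⁴

Break the section into simple shapes (no overlaps), measuring from the bottom-left corner of the bounding box.
Web: 8 × 170, A = 1 360 mm², x = 96 mm, Ī = 7253.3 mm⁴.
Top flange (beyond web): 92 × 16, A = 1 472 mm², x = 146 mm, Ī = 1 038 251 mm⁴.
Bottom flange (beyond web): 92 × 16, A = 1 472 mm², x = 46 mm, Ī = 1 038 251 mm⁴.
Centroid: x̄ = ΣA·x / ΣA = 96 mm.
Transfer each piece to the centroidal y-axis using Ī + A·d² with d = x − 96:
  web: d = 0 mm → contributes +7253.3 mm⁴
  top flange (beyond web): d = 50 mm → contributes +4 718 251 mm⁴
  bottom flange (beyond web): d = -50 mm → contributes +4 718 251 mm⁴
Total I = 9 443 755 mm⁴.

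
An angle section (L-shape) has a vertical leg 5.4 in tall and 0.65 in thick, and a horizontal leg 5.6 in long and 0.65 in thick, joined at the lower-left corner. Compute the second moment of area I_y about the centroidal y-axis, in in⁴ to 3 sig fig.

Decompose the section into non-overlapping parts with the origin at the bottom-left of its bounding rectangle.
Vertical leg: 0.65 × 5.4, A = 3.51 in², x = 0.325 in, Ī = 0.12358 in⁴.
Horizontal leg (remainder): 4.95 × 0.65, A = 3.2175 in², x = 3.125 in, Ī = 6.5697 in⁴.
Centroid: x̄ = ΣA·x / ΣA = 1.6641 in.
Transfer each piece to the centroidal y-axis using Ī + A·d² with d = x − 1.6641:
  vertical leg: d = -1.3391 in → contributes +6.418 in⁴
  horizontal leg (remainder): d = 1.4609 in → contributes +13.436 in⁴
Total I = 19.854 in⁴.

I_y ≈ 19.9 in⁴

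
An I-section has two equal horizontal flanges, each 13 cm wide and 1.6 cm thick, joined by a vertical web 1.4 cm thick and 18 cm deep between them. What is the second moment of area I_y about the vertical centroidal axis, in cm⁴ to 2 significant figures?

Break the section into simple shapes (no overlaps), measuring from the bottom-left corner of the bounding box.
Bottom flange: 13 × 1.6, A = 20.8 cm², x = 6.5 cm, Ī = 292.9 cm⁴.
Web: 1.4 × 18, A = 25.2 cm², x = 6.5 cm, Ī = 4.116 cm⁴.
Top flange: 13 × 1.6, A = 20.8 cm², x = 6.5 cm, Ī = 292.9 cm⁴.
By symmetry the centroid is at mid-width, x̄ = 6.5 cm.
All pieces are centred on the vertical centroidal axis, so I = ΣĪ = 590 cm⁴.

I_y ≈ 590 cm⁴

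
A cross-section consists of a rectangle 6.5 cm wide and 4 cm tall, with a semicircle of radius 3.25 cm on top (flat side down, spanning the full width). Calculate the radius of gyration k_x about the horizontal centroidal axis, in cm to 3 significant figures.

Break the section into simple shapes (no overlaps), measuring from the bottom-left corner of the bounding box.
Rectangular body: 6.5 × 4, A = 26 cm², y = 2 cm, Ī = 34.667 cm⁴.
Semicircular cap: semicircle r = 3.25, A = 16.592 cm², y = 5.3793 cm, Ī = 12.245 cm⁴.
Centroid: ȳ = ΣA·y / ΣA = 3.3164 cm.
Transfer each piece to the horizontal centroidal axis using Ī + A·d² with d = y − 3.3164:
  rectangular body: d = -1.3164 cm → contributes +79.724 cm⁴
  semicircular cap: d = 2.0629 cm → contributes +82.853 cm⁴
Total I = 162.58 cm⁴.
Radius of gyration: k = √(I/A) = √(162.58 / 42.592) = 1.9537 cm.

k_x ≈ 1.95 cm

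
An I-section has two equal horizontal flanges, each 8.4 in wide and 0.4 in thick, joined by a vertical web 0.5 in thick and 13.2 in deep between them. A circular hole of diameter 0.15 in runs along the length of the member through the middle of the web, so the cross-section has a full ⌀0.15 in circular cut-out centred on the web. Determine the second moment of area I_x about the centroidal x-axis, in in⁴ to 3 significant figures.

Break the section into simple shapes (no overlaps), measuring from the bottom-left corner of the bounding box.
Bottom flange: 8.4 × 0.4, A = 3.36 in², y = 0.2 in, Ī = 0.0448 in⁴.
Web: 0.5 × 13.2, A = 6.6 in², y = 7 in, Ī = 95.832 in⁴.
Top flange: 8.4 × 0.4, A = 3.36 in², y = 13.8 in, Ī = 0.0448 in⁴.
Hole (subtracted): ⌀0.15, A = 0.017671 in², y = 7 in, Ī = 0.00002485 in⁴.
By symmetry the centroid is at mid-height, ȳ = 7 in.
Transfer each piece to the centroidal x-axis using Ī + A·d² with d = y − 7:
  bottom flange: d = -6.8 in → contributes +155.41 in⁴
  web: d = 0 in → contributes +95.832 in⁴
  top flange: d = 6.8 in → contributes +155.41 in⁴
  hole: d = 0 in → contributes −0.00002485 in⁴
Total I = 406.65 in⁴.

I_x ≈ 407 in⁴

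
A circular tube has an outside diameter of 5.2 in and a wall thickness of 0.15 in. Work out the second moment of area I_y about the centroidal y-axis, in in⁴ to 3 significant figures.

Treat the section as a set of non-overlapping primitives; coordinates are from the bounding-box lower-left.
Outer circle: ⌀5.2, A = 21.237 in², x = 2.6 in, Ī = 35.891 in⁴.
Bore (subtracted): ⌀4.9, A = 18.857 in², x = 2.6 in, Ī = 28.298 in⁴.
By symmetry the centroid is at mid-width, x̄ = 2.6 in.
All pieces are centred on the centroidal y-axis, so I = ΣĪ (holes subtracted) = 7.5929 in⁴.

I_y ≈ 7.59 in⁴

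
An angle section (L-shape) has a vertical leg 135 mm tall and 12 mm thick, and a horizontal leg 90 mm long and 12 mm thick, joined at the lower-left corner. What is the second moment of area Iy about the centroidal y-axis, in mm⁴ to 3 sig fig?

Iy ≈ 1.70 × 10⁶ mm⁴

Decompose the section into non-overlapping parts with the origin at the bottom-left of its bounding rectangle.
Vertical leg: 12 × 135, A = 1 620 mm², x = 6 mm, Ī = 19 440 mm⁴.
Horizontal leg (remainder): 78 × 12, A = 936 mm², x = 51 mm, Ī = 474 552 mm⁴.
Centroid: x̄ = ΣA·x / ΣA = 22.479 mm.
Transfer each piece to the centroidal y-axis using Ī + A·d² with d = x − 22.479:
  vertical leg: d = -16.479 mm → contributes +459 356 mm⁴
  horizontal leg (remainder): d = 28.521 mm → contributes +1 235 946 mm⁴
Total I = 1 695 302 mm⁴.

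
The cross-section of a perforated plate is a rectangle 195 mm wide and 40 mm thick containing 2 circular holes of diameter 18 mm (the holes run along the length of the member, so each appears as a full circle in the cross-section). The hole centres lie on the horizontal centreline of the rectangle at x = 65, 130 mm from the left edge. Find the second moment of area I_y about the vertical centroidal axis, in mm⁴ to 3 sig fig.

I_y ≈ 2.42 × 10⁷ mm⁴

Decompose the section into non-overlapping parts with the origin at the bottom-left of its bounding rectangle.
Plate: 195 × 40, A = 7 800 mm², x = 97.5 mm, Ī = 24 716 250 mm⁴.
Hole 1 (subtracted): ⌀18, A = 254.47 mm², x = 65 mm, Ī = 5 153 mm⁴.
Hole 2 (subtracted): ⌀18, A = 254.47 mm², x = 130 mm, Ī = 5 153 mm⁴.
By symmetry the centroid is at mid-width, x̄ = 97.5 mm.
Transfer each piece to the vertical centroidal axis using Ī + A·d² with d = x − 97.5:
  plate: d = 0 mm → contributes +24 716 250 mm⁴
  hole 1: d = -32.5 mm → contributes −273 936 mm⁴
  hole 2: d = 32.5 mm → contributes −273 936 mm⁴
Total I = 24 168 378 mm⁴.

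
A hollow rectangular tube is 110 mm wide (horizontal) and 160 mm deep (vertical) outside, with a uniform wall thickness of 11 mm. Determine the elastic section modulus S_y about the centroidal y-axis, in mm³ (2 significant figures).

Break the section into simple shapes (no overlaps), measuring from the bottom-left corner of the bounding box.
Outer rectangle: 110 × 160, A = 17 600 mm², x = 55 mm, Ī = 17 746 667 mm⁴.
Inner void (subtracted): 88 × 138, A = 12 144 mm², x = 55 mm, Ī = 7 836 928 mm⁴.
By symmetry the centroid is at mid-width, x̄ = 55 mm.
All pieces are centred on the centroidal y-axis, so I = ΣĪ (holes subtracted) = 9 909 739 mm⁴.
Extreme fibre distance c = 55 mm; S = I/c = 180 177 mm³.

S_y ≈ 1.8 × 10⁵ mm³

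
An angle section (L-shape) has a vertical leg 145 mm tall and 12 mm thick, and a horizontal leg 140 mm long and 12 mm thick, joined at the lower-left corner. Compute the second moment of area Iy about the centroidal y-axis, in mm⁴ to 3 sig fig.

Iy ≈ 6.12 × 10⁶ mm⁴

Decompose the section into non-overlapping parts with the origin at the bottom-left of its bounding rectangle.
Vertical leg: 12 × 145, A = 1 740 mm², x = 6 mm, Ī = 20 880 mm⁴.
Horizontal leg (remainder): 128 × 12, A = 1 536 mm², x = 76 mm, Ī = 2 097 152 mm⁴.
Centroid: x̄ = ΣA·x / ΣA = 38.821 mm.
Transfer each piece to the centroidal y-axis using Ī + A·d² with d = x − 38.821:
  vertical leg: d = -32.821 mm → contributes +1 895 184 mm⁴
  horizontal leg (remainder): d = 37.179 mm → contributes +4 220 387 mm⁴
Total I = 6 115 570 mm⁴.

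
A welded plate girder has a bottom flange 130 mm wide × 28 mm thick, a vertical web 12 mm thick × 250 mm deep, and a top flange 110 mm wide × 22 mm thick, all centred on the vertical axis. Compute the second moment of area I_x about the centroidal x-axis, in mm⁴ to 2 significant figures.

I_x ≈ 1.3 × 10⁸ mm⁴

Treat the section as a set of non-overlapping primitives; coordinates are from the bounding-box lower-left.
Bottom plate: 130 × 28, A = 3 640 mm², y = 14 mm, Ī = 237 813 mm⁴.
Web plate: 12 × 250, A = 3 000 mm², y = 153 mm, Ī = 15 625 000 mm⁴.
Top plate: 110 × 22, A = 2 420 mm², y = 289 mm, Ī = 97 607 mm⁴.
Centroid: ȳ = ΣA·y / ΣA = 133.5 mm.
Transfer each piece to the centroidal x-axis using Ī + A·d² with d = y − 133.5:
  bottom plate: d = -119.5 mm → contributes +52 201 601 mm⁴
  web plate: d = 19.52 mm → contributes +16 767 946 mm⁴
  top plate: d = 155.5 mm → contributes +58 627 935 mm⁴
Total I = 127 597 482 mm⁴.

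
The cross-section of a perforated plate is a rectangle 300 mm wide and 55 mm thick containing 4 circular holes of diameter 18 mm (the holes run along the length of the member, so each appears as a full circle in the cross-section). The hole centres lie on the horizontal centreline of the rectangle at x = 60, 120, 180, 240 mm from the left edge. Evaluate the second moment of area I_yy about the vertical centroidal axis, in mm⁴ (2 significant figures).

Decompose the section into non-overlapping parts with the origin at the bottom-left of its bounding rectangle.
Plate: 300 × 55, A = 16 500 mm², x = 150 mm, Ī = 123 750 000 mm⁴.
Hole 1 (subtracted): ⌀18, A = 254.5 mm², x = 60 mm, Ī = 5 153 mm⁴.
Hole 2 (subtracted): ⌀18, A = 254.5 mm², x = 120 mm, Ī = 5 153 mm⁴.
Hole 3 (subtracted): ⌀18, A = 254.5 mm², x = 180 mm, Ī = 5 153 mm⁴.
Hole 4 (subtracted): ⌀18, A = 254.5 mm², x = 240 mm, Ī = 5 153 mm⁴.
By symmetry the centroid is at mid-width, x̄ = 150 mm.
Transfer each piece to the vertical centroidal axis using Ī + A·d² with d = x − 150:
  plate: d = 0 mm → contributes +123 750 000 mm⁴
  hole 1: d = -90 mm → contributes −2 066 352 mm⁴
  hole 2: d = -30 mm → contributes −234 175 mm⁴
  hole 3: d = 30 mm → contributes −234 175 mm⁴
  hole 4: d = 90 mm → contributes −2 066 352 mm⁴
Total I = 119 148 946 mm⁴.

I_yy ≈ 1.2 × 10⁸ mm⁴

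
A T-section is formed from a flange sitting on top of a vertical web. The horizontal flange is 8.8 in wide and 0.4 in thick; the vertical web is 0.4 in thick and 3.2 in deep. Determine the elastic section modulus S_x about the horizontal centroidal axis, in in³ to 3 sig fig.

Break the section into simple shapes (no overlaps), measuring from the bottom-left corner of the bounding box.
Flange: 8.8 × 0.4, A = 3.52 in², y = 3.4 in, Ī = 0.046933 in⁴.
Web: 0.4 × 3.2, A = 1.28 in², y = 1.6 in, Ī = 1.0923 in⁴.
Centroid: ȳ = ΣA·y / ΣA = 2.92 in.
Transfer each piece to the horizontal centroidal axis using Ī + A·d² with d = y − 2.92:
  flange: d = 0.48 in → contributes +0.85794 in⁴
  web: d = -1.32 in → contributes +3.3225 in⁴
Total I = 4.1805 in⁴.
Extreme fibre distance c = 2.92 in; S = I/c = 1.4317 in³.

S_x ≈ 1.43 in³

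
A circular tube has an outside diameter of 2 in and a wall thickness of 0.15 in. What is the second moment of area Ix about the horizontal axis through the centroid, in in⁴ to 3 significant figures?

Ix ≈ 0.375 in⁴

Split into non-overlapping primitives; take the origin at the lower-left of the bounding box.
Outer circle: ⌀2, A = 3.1416 in², y = 1 in, Ī = 0.7854 in⁴.
Bore (subtracted): ⌀1.7, A = 2.2698 in², y = 1 in, Ī = 0.40998 in⁴.
By symmetry the centroid is at mid-height, ȳ = 1 in.
All pieces are centred on the horizontal axis through the centroid, so I = ΣĪ (holes subtracted) = 0.37542 in⁴.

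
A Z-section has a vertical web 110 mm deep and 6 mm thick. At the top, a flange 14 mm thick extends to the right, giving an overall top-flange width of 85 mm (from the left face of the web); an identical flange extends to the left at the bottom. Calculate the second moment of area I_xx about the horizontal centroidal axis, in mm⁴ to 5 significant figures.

Treat the section as a set of non-overlapping primitives; coordinates are from the bounding-box lower-left.
Web: 6 × 110, A = 660 mm², y = 55 mm, Ī = 665 500 mm⁴.
Top flange (beyond web): 79 × 14, A = 1 106 mm², y = 103 mm, Ī = 18064.67 mm⁴.
Bottom flange (beyond web): 79 × 14, A = 1 106 mm², y = 7 mm, Ī = 18064.67 mm⁴.
Centroid: ȳ = ΣA·y / ΣA = 55 mm.
Transfer each piece to the horizontal centroidal axis using Ī + A·d² with d = y − 55:
  web: d = 0 mm → contributes +665 500 mm⁴
  top flange (beyond web): d = 48 mm → contributes +2 566 289 mm⁴
  bottom flange (beyond web): d = -48 mm → contributes +2 566 289 mm⁴
Total I = 5 798 077 mm⁴.

I_xx ≈ 5.7981 × 10⁶ mm⁴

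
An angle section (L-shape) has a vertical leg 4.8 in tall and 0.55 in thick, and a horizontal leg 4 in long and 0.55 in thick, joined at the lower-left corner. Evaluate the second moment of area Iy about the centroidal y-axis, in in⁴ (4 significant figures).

Iy ≈ 6.365 in⁴

Decompose the section into non-overlapping parts with the origin at the bottom-left of its bounding rectangle.
Vertical leg: 0.55 × 4.8, A = 2.64 in², x = 0.275 in, Ī = 0.06655 in⁴.
Horizontal leg (remainder): 3.45 × 0.55, A = 1.8975 in², x = 2.275 in, Ī = 1.88208 in⁴.
Centroid: x̄ = ΣA·x / ΣA = 1.11136 in.
Transfer each piece to the centroidal y-axis using Ī + A·d² with d = x − 1.11136:
  vertical leg: d = -0.836364 in → contributes +1.91324 in⁴
  horizontal leg (remainder): d = 1.16364 in → contributes +4.45139 in⁴
Total I = 6.36463 in⁴.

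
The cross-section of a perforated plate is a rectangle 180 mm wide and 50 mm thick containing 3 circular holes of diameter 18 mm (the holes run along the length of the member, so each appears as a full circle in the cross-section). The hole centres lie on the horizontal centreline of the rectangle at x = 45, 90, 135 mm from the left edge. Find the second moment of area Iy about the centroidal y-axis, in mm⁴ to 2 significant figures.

Treat the section as a set of non-overlapping primitives; coordinates are from the bounding-box lower-left.
Plate: 180 × 50, A = 9 000 mm², x = 90 mm, Ī = 24 300 000 mm⁴.
Hole 1 (subtracted): ⌀18, A = 254.5 mm², x = 45 mm, Ī = 5 153 mm⁴.
Hole 2 (subtracted): ⌀18, A = 254.5 mm², x = 90 mm, Ī = 5 153 mm⁴.
Hole 3 (subtracted): ⌀18, A = 254.5 mm², x = 135 mm, Ī = 5 153 mm⁴.
By symmetry the centroid is at mid-width, x̄ = 90 mm.
Transfer each piece to the centroidal y-axis using Ī + A·d² with d = x − 90:
  plate: d = 0 mm → contributes +24 300 000 mm⁴
  hole 1: d = -45 mm → contributes −520 453 mm⁴
  hole 2: d = 0 mm → contributes −5 153 mm⁴
  hole 3: d = 45 mm → contributes −520 453 mm⁴
Total I = 23 253 942 mm⁴.

Iy ≈ 2.3 × 10⁷ mm⁴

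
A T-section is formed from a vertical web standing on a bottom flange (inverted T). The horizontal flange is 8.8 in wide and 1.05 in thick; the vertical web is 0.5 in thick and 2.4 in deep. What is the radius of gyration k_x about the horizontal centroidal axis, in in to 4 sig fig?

Break the section into simple shapes (no overlaps), measuring from the bottom-left corner of the bounding box.
Flange: 8.8 × 1.05, A = 9.24 in², y = 0.525 in, Ī = 0.848925 in⁴.
Web: 0.5 × 2.4, A = 1.2 in², y = 2.25 in, Ī = 0.576 in⁴.
Centroid: ȳ = ΣA·y / ΣA = 0.723276 in.
Transfer each piece to the horizontal centroidal axis using Ī + A·d² with d = y − 0.723276:
  flange: d = -0.198276 in → contributes +1.21218 in⁴
  web: d = 1.52672 in → contributes +3.37306 in⁴
Total I = 4.58524 in⁴.
Radius of gyration: k = √(I/A) = √(4.58524 / 10.44) = 0.662721 in.

k_x ≈ 0.6627 in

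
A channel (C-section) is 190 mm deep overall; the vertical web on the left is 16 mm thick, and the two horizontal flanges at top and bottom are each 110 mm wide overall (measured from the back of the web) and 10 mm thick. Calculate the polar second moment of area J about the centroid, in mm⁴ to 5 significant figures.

J ≈ 2.9352 × 10⁷ mm⁴

Decompose the section into non-overlapping parts with the origin at the bottom-left of its bounding rectangle.
Web: 16 × 190, A = 3 040 mm², y = 95 mm, Ī = 9 145 333 mm⁴.
Top flange (beyond web): 94 × 10, A = 940 mm², y = 185 mm, Ī = 7833.333 mm⁴.
Bottom flange (beyond web): 94 × 10, A = 940 mm², y = 5 mm, Ī = 7833.333 mm⁴.
By symmetry the centroid is at mid-height, ȳ = 95 mm.
Transfer each piece to the centroidal x-axis using Ī + A·d² with d = y − 95:
  web: d = 0 mm → contributes +9 145 333 mm⁴
  top flange (beyond web): d = 90 mm → contributes +7 621 833 mm⁴
  bottom flange (beyond web): d = -90 mm → contributes +7 621 833 mm⁴
Total I = 24 389 000 mm⁴.
For the y-axis: x̄ = 29.01626 mm.
Repeating about the centroidal y-axis gives I_y = 4 963 079 mm⁴.
Polar second moment: J = I_x + I_y = 29 352 079 mm⁴.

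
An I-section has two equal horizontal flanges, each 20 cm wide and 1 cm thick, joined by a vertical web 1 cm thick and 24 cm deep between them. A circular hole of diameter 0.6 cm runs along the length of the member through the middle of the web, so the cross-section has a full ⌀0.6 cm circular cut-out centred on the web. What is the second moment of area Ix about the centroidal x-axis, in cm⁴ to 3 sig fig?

Treat the section as a set of non-overlapping primitives; coordinates are from the bounding-box lower-left.
Bottom flange: 20 × 1, A = 20 cm², y = 0.5 cm, Ī = 1.6667 cm⁴.
Web: 1 × 24, A = 24 cm², y = 13 cm, Ī = 1 152 cm⁴.
Top flange: 20 × 1, A = 20 cm², y = 25.5 cm, Ī = 1.6667 cm⁴.
Hole (subtracted): ⌀0.6, A = 0.28274 cm², y = 13 cm, Ī = 0.0063617 cm⁴.
By symmetry the centroid is at mid-height, ȳ = 13 cm.
Transfer each piece to the centroidal x-axis using Ī + A·d² with d = y − 13:
  bottom flange: d = -12.5 cm → contributes +3126.7 cm⁴
  web: d = 0 cm → contributes +1 152 cm⁴
  top flange: d = 12.5 cm → contributes +3126.7 cm⁴
  hole: d = 0 cm → contributes −0.0063617 cm⁴
Total I = 7405.3 cm⁴.

Ix ≈ 7410 cm⁴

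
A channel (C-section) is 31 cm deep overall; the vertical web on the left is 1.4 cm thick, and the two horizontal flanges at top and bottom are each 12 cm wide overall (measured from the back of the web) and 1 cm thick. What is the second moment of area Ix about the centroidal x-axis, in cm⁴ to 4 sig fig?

Ix ≈ 8247 cm⁴

Break the section into simple shapes (no overlaps), measuring from the bottom-left corner of the bounding box.
Web: 1.4 × 31, A = 43.4 cm², y = 15.5 cm, Ī = 3475.62 cm⁴.
Top flange (beyond web): 10.6 × 1, A = 10.6 cm², y = 30.5 cm, Ī = 0.883333 cm⁴.
Bottom flange (beyond web): 10.6 × 1, A = 10.6 cm², y = 0.5 cm, Ī = 0.883333 cm⁴.
By symmetry the centroid is at mid-height, ȳ = 15.5 cm.
Transfer each piece to the centroidal x-axis using Ī + A·d² with d = y − 15.5:
  web: d = 0 cm → contributes +3475.62 cm⁴
  top flange (beyond web): d = 15 cm → contributes +2385.88 cm⁴
  bottom flange (beyond web): d = -15 cm → contributes +2385.88 cm⁴
Total I = 8247.38 cm⁴.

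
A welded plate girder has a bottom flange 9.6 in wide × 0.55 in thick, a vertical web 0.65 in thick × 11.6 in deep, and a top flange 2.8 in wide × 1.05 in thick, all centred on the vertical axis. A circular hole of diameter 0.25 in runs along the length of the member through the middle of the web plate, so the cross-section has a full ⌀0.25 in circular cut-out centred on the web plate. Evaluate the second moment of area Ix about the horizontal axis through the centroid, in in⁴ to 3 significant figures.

Ix ≈ 386 in⁴

Break the section into simple shapes (no overlaps), measuring from the bottom-left corner of the bounding box.
Bottom plate: 9.6 × 0.55, A = 5.28 in², y = 0.275 in, Ī = 0.1331 in⁴.
Web plate: 0.65 × 11.6, A = 7.54 in², y = 6.35 in, Ī = 84.549 in⁴.
Top plate: 2.8 × 1.05, A = 2.94 in², y = 12.675 in, Ī = 0.27011 in⁴.
Hole (subtracted): ⌀0.25, A = 0.049087 in², y = 6.35 in, Ī = 0.00019175 in⁴.
Centroid: ȳ = ΣA·y / ΣA = 5.492 in.
Transfer each piece to the horizontal axis through the centroid using Ī + A·d² with d = y − 5.492:
  bottom plate: d = -5.217 in → contributes +143.84 in⁴
  web plate: d = 0.85803 in → contributes +90.1 in⁴
  top plate: d = 7.183 in → contributes +151.96 in⁴
  hole: d = 0.85803 in → contributes −0.036331 in⁴
Total I = 385.86 in⁴.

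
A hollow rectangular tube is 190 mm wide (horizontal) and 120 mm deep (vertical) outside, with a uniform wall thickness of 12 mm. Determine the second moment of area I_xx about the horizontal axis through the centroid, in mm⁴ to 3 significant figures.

I_xx ≈ 1.51 × 10⁷ mm⁴

Treat the section as a set of non-overlapping primitives; coordinates are from the bounding-box lower-left.
Outer rectangle: 190 × 120, A = 22 800 mm², y = 60 mm, Ī = 27 360 000 mm⁴.
Inner void (subtracted): 166 × 96, A = 15 936 mm², y = 60 mm, Ī = 12 238 848 mm⁴.
By symmetry the centroid is at mid-height, ȳ = 60 mm.
All pieces are centred on the horizontal axis through the centroid, so I = ΣĪ (holes subtracted) = 15 121 152 mm⁴.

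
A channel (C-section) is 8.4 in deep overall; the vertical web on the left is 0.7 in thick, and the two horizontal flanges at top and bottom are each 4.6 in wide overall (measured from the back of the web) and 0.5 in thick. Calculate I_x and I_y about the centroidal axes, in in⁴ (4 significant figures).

Treat the section as a set of non-overlapping primitives; coordinates are from the bounding-box lower-left.
Web: 0.7 × 8.4, A = 5.88 in², y = 4.2 in, Ī = 34.5744 in⁴.
Top flange (beyond web): 3.9 × 0.5, A = 1.95 in², y = 8.15 in, Ī = 0.040625 in⁴.
Bottom flange (beyond web): 3.9 × 0.5, A = 1.95 in², y = 0.25 in, Ī = 0.040625 in⁴.
By symmetry the centroid is at mid-height, ȳ = 4.2 in.
Transfer each piece to the centroidal x-axis using Ī + A·d² with d = y − 4.2:
  web: d = 0 in → contributes +34.5744 in⁴
  top flange (beyond web): d = 3.95 in → contributes +30.4655 in⁴
  bottom flange (beyond web): d = -3.95 in → contributes +30.4655 in⁴
Total I = 95.5054 in⁴.
For the y-axis: x̄ = 1.26718 in.
Repeating about the centroidal y-axis gives I_y = 17.5873 in⁴.

I_x ≈ 95.51 in⁴, I_y ≈ 17.59 in⁴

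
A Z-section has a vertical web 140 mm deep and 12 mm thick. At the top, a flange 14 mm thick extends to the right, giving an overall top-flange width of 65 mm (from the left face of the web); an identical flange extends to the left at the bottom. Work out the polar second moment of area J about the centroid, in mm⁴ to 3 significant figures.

J ≈ 1.06 × 10⁷ mm⁴

Break the section into simple shapes (no overlaps), measuring from the bottom-left corner of the bounding box.
Web: 12 × 140, A = 1 680 mm², y = 70 mm, Ī = 2 744 000 mm⁴.
Top flange (beyond web): 53 × 14, A = 742 mm², y = 133 mm, Ī = 12 119 mm⁴.
Bottom flange (beyond web): 53 × 14, A = 742 mm², y = 7 mm, Ī = 12 119 mm⁴.
Centroid: ȳ = ΣA·y / ΣA = 70 mm.
Transfer each piece to the centroidal x-axis using Ī + A·d² with d = y − 70:
  web: d = 0 mm → contributes +2 744 000 mm⁴
  top flange (beyond web): d = 63 mm → contributes +2 957 117 mm⁴
  bottom flange (beyond web): d = -63 mm → contributes +2 957 117 mm⁴
Total I = 8 658 235 mm⁴.
For the y-axis: x̄ = 59 mm.
Repeating about the centroidal y-axis gives I_y = 1 935 015 mm⁴.
Polar second moment: J = I_x + I_y = 10 593 249 mm⁴.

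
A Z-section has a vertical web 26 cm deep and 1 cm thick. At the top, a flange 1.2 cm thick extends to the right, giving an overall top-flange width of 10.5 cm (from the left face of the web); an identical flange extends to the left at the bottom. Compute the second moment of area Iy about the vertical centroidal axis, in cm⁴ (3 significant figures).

Treat the section as a set of non-overlapping primitives; coordinates are from the bounding-box lower-left.
Web: 1 × 26, A = 26 cm², x = 10 cm, Ī = 2.1667 cm⁴.
Top flange (beyond web): 9.5 × 1.2, A = 11.4 cm², x = 15.25 cm, Ī = 85.738 cm⁴.
Bottom flange (beyond web): 9.5 × 1.2, A = 11.4 cm², x = 4.75 cm, Ī = 85.738 cm⁴.
Centroid: x̄ = ΣA·x / ΣA = 10 cm.
Transfer each piece to the vertical centroidal axis using Ī + A·d² with d = x − 10:
  web: d = 0 cm → contributes +2.1667 cm⁴
  top flange (beyond web): d = 5.25 cm → contributes +399.95 cm⁴
  bottom flange (beyond web): d = -5.25 cm → contributes +399.95 cm⁴
Total I = 802.07 cm⁴.

Iy ≈ 802 cm⁴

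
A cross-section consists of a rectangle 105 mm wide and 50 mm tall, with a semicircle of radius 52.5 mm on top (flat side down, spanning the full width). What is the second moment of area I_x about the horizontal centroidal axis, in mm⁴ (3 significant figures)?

Split into non-overlapping primitives; take the origin at the lower-left of the bounding box.
Rectangular body: 105 × 50, A = 5 250 mm², y = 25 mm, Ī = 1 093 750 mm⁴.
Semicircular cap: semicircle r = 52.5, A = 4329.5 mm², y = 72.282 mm, Ī = 833 814 mm⁴.
Centroid: ȳ = ΣA·y / ΣA = 46.369 mm.
Transfer each piece to the horizontal centroidal axis using Ī + A·d² with d = y − 46.369:
  rectangular body: d = -21.369 mm → contributes +3 491 125 mm⁴
  semicircular cap: d = 25.912 mm → contributes +3 740 893 mm⁴
Total I = 7 232 018 mm⁴.

I_x ≈ 7.23 × 10⁶ mm⁴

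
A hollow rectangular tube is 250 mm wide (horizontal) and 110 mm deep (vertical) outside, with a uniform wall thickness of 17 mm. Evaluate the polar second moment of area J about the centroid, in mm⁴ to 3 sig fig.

J ≈ 9.92 × 10⁷ mm⁴

Treat the section as a set of non-overlapping primitives; coordinates are from the bounding-box lower-left.
Outer rectangle: 250 × 110, A = 27 500 mm², y = 55 mm, Ī = 27 729 167 mm⁴.
Inner void (subtracted): 216 × 76, A = 16 416 mm², y = 55 mm, Ī = 7 901 568 mm⁴.
By symmetry the centroid is at mid-height, ȳ = 55 mm.
All pieces are centred on the centroidal x-axis, so I = ΣĪ (holes subtracted) = 19 827 599 mm⁴.
Repeating about the centroidal y-axis gives I_y = 79 403 759 mm⁴.
Polar second moment: J = I_x + I_y = 99 231 357 mm⁴.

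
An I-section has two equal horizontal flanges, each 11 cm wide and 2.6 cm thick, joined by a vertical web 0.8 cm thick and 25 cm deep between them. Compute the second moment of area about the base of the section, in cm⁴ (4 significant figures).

I_base ≈ 2.957 × 10⁴ cm⁴

Decompose the section into non-overlapping parts with the origin at the bottom-left of its bounding rectangle.
Bottom flange: 11 × 2.6, A = 28.6 cm², y = 1.3 cm, Ī = 16.1113 cm⁴.
Web: 0.8 × 25, A = 20 cm², y = 15.1 cm, Ī = 1041.67 cm⁴.
Top flange: 11 × 2.6, A = 28.6 cm², y = 28.9 cm, Ī = 16.1113 cm⁴.
Transfer each piece to the base of the section using Ī + A·d² with d = y − 0:
  bottom flange: d = 1.3 cm → contributes +64.4453 cm⁴
  web: d = 15.1 cm → contributes +5601.87 cm⁴
  top flange: d = 28.9 cm → contributes +23903.1 cm⁴
Total I = 29569.4 cm⁴.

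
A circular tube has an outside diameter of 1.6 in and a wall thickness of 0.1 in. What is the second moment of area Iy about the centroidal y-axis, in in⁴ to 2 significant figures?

Break the section into simple shapes (no overlaps), measuring from the bottom-left corner of the bounding box.
Outer circle: ⌀1.6, A = 2.011 in², x = 0.8 in, Ī = 0.3217 in⁴.
Bore (subtracted): ⌀1.4, A = 1.539 in², x = 0.8 in, Ī = 0.1886 in⁴.
By symmetry the centroid is at mid-width, x̄ = 0.8 in.
All pieces are centred on the centroidal y-axis, so I = ΣĪ (holes subtracted) = 0.1331 in⁴.

Iy ≈ 0.13 in⁴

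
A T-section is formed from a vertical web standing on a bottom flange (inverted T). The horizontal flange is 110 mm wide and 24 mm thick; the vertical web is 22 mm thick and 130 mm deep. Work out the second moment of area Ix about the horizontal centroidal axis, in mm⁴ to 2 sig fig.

Break the section into simple shapes (no overlaps), measuring from the bottom-left corner of the bounding box.
Flange: 110 × 24, A = 2 640 mm², y = 12 mm, Ī = 126 720 mm⁴.
Web: 22 × 130, A = 2 860 mm², y = 89 mm, Ī = 4 027 833 mm⁴.
Centroid: ȳ = ΣA·y / ΣA = 52.04 mm.
Transfer each piece to the horizontal centroidal axis using Ī + A·d² with d = y − 52.04:
  flange: d = -40.04 mm → contributes +4 359 172 mm⁴
  web: d = 36.96 mm → contributes +7 934 712 mm⁴
Total I = 12 293 885 mm⁴.

Ix ≈ 1.2 × 10⁷ mm⁴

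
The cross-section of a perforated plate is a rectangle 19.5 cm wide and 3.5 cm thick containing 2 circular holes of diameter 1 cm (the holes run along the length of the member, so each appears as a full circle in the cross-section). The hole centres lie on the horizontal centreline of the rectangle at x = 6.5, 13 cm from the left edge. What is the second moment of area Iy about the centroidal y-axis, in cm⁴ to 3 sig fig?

Decompose the section into non-overlapping parts with the origin at the bottom-left of its bounding rectangle.
Plate: 19.5 × 3.5, A = 68.25 cm², x = 9.75 cm, Ī = 2162.7 cm⁴.
Hole 1 (subtracted): ⌀1, A = 0.7854 cm², x = 6.5 cm, Ī = 0.049087 cm⁴.
Hole 2 (subtracted): ⌀1, A = 0.7854 cm², x = 13 cm, Ī = 0.049087 cm⁴.
By symmetry the centroid is at mid-width, x̄ = 9.75 cm.
Transfer each piece to the centroidal y-axis using Ī + A·d² with d = x − 9.75:
  plate: d = 0 cm → contributes +2162.7 cm⁴
  hole 1: d = -3.25 cm → contributes −8.3449 cm⁴
  hole 2: d = 3.25 cm → contributes −8.3449 cm⁴
Total I = 2 146 cm⁴.

Iy ≈ 2150 cm⁴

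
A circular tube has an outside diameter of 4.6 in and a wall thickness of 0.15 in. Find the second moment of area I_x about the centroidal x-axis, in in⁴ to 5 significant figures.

I_x ≈ 5.1967 in⁴

Split into non-overlapping primitives; take the origin at the lower-left of the bounding box.
Outer circle: ⌀4.6, A = 16.61903 in², y = 2.3 in, Ī = 21.97866 in⁴.
Bore (subtracted): ⌀4.3, A = 14.52201 in², y = 2.3 in, Ī = 16.782 in⁴.
By symmetry the centroid is at mid-height, ȳ = 2.3 in.
All pieces are centred on the centroidal x-axis, so I = ΣĪ (holes subtracted) = 5.196661 in⁴.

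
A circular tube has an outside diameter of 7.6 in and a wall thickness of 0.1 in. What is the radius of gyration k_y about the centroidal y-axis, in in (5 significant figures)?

k_y ≈ 2.6519 in

Decompose the section into non-overlapping parts with the origin at the bottom-left of its bounding rectangle.
Outer circle: ⌀7.6, A = 45.3646 in², x = 3.8 in, Ī = 163.7662 in⁴.
Bore (subtracted): ⌀7.4, A = 43.0084 in², x = 3.8 in, Ī = 147.1963 in⁴.
By symmetry the centroid is at mid-width, x̄ = 3.8 in.
All pieces are centred on the centroidal y-axis, so I = ΣĪ (holes subtracted) = 16.56994 in⁴.
Radius of gyration: k = √(I/A) = √(16.56994 / 2.356194) = 2.651886 in.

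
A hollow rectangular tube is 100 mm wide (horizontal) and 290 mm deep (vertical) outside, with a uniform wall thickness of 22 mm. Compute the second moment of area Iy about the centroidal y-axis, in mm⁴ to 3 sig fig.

Break the section into simple shapes (no overlaps), measuring from the bottom-left corner of the bounding box.
Outer rectangle: 100 × 290, A = 29 000 mm², x = 50 mm, Ī = 24 166 667 mm⁴.
Inner void (subtracted): 56 × 246, A = 13 776 mm², x = 50 mm, Ī = 3 600 128 mm⁴.
By symmetry the centroid is at mid-width, x̄ = 50 mm.
All pieces are centred on the centroidal y-axis, so I = ΣĪ (holes subtracted) = 20 566 539 mm⁴.

Iy ≈ 2.06 × 10⁷ mm⁴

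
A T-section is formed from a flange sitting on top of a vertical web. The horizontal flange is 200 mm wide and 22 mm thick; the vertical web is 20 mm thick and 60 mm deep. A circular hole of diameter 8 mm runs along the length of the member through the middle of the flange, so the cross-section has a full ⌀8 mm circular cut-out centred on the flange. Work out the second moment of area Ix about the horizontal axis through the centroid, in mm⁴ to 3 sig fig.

Decompose the section into non-overlapping parts with the origin at the bottom-left of its bounding rectangle.
Flange: 200 × 22, A = 4 400 mm², y = 71 mm, Ī = 177 467 mm⁴.
Web: 20 × 60, A = 1 200 mm², y = 30 mm, Ī = 360 000 mm⁴.
Hole (subtracted): ⌀8, A = 50.265 mm², y = 71 mm, Ī = 201.06 mm⁴.
Centroid: ȳ = ΣA·y / ΣA = 62.135 mm.
Transfer each piece to the horizontal axis through the centroid using Ī + A·d² with d = y − 62.135:
  flange: d = 8.8653 mm → contributes +523 277 mm⁴
  web: d = -32.135 mm → contributes +1 599 168 mm⁴
  hole: d = 8.8653 mm → contributes −4151.6 mm⁴
Total I = 2 118 293 mm⁴.

Ix ≈ 2.12 × 10⁶ mm⁴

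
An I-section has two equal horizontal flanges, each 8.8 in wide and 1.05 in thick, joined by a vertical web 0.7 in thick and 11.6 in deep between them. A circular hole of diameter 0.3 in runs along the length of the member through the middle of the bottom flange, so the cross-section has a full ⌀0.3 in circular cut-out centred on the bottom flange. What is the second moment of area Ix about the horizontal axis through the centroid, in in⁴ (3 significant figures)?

Treat the section as a set of non-overlapping primitives; coordinates are from the bounding-box lower-left.
Bottom flange: 8.8 × 1.05, A = 9.24 in², y = 0.525 in, Ī = 0.84893 in⁴.
Web: 0.7 × 11.6, A = 8.12 in², y = 6.85 in, Ī = 91.052 in⁴.
Top flange: 8.8 × 1.05, A = 9.24 in², y = 13.175 in, Ī = 0.84893 in⁴.
Hole (subtracted): ⌀0.3, A = 0.070686 in², y = 0.525 in, Ī = 0.00039761 in⁴.
Centroid: ȳ = ΣA·y / ΣA = 6.8669 in.
Transfer each piece to the horizontal axis through the centroid using Ī + A·d² with d = y − 6.8669:
  bottom flange: d = -6.3419 in → contributes +372.47 in⁴
  web: d = -0.016853 in → contributes +91.055 in⁴
  top flange: d = 6.3081 in → contributes +368.53 in⁴
  hole: d = -6.3419 in → contributes −2.8433 in⁴
Total I = 829.22 in⁴.

Ix ≈ 829 in⁴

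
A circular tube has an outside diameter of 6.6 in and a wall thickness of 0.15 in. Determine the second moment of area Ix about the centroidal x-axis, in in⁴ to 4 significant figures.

Treat the section as a set of non-overlapping primitives; coordinates are from the bounding-box lower-left.
Outer circle: ⌀6.6, A = 34.2119 in², y = 3.3 in, Ī = 93.142 in⁴.
Bore (subtracted): ⌀6.3, A = 31.1725 in², y = 3.3 in, Ī = 77.3272 in⁴.
By symmetry the centroid is at mid-height, ȳ = 3.3 in.
All pieces are centred on the centroidal x-axis, so I = ΣĪ (holes subtracted) = 15.8149 in⁴.

Ix ≈ 15.81 in⁴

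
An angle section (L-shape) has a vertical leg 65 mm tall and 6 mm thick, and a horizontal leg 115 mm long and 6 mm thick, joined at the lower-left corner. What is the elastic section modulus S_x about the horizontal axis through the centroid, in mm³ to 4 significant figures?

S_x ≈ 6902 mm³

Decompose the section into non-overlapping parts with the origin at the bottom-left of its bounding rectangle.
Vertical leg: 6 × 65, A = 390 mm², y = 32.5 mm, Ī = 137 313 mm⁴.
Horizontal leg (remainder): 109 × 6, A = 654 mm², y = 3 mm, Ī = 1 962 mm⁴.
Centroid: ȳ = ΣA·y / ΣA = 14.0201 mm.
Transfer each piece to the horizontal axis through the centroid using Ī + A·d² with d = y − 14.0201:
  vertical leg: d = 18.4799 mm → contributes +270 500 mm⁴
  horizontal leg (remainder): d = -11.0201 mm → contributes +81385.7 mm⁴
Total I = 351 886 mm⁴.
Extreme fibre distance c = 50.9799 mm; S = I/c = 6902.44 mm³.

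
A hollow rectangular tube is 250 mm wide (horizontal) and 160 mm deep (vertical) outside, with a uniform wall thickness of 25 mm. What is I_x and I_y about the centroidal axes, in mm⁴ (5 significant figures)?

Decompose the section into non-overlapping parts with the origin at the bottom-left of its bounding rectangle.
Outer rectangle: 250 × 160, A = 40 000 mm², y = 80 mm, Ī = 85 333 333 mm⁴.
Inner void (subtracted): 200 × 110, A = 22 000 mm², y = 80 mm, Ī = 22 183 333 mm⁴.
By symmetry the centroid is at mid-height, ȳ = 80 mm.
All pieces are centred on the centroidal x-axis, so I = ΣĪ (holes subtracted) = 63 150 000 mm⁴.
Repeating about the centroidal y-axis gives I_y = 135 000 000 mm⁴.

I_x ≈ 6.3150 × 10⁷ mm⁴, I_y ≈ 1.3500 × 10⁸ mm⁴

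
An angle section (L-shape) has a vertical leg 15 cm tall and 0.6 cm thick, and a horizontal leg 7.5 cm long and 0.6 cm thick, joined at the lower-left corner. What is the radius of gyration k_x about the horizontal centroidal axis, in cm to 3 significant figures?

Treat the section as a set of non-overlapping primitives; coordinates are from the bounding-box lower-left.
Vertical leg: 0.6 × 15, A = 9 cm², y = 7.5 cm, Ī = 168.75 cm⁴.
Horizontal leg (remainder): 6.9 × 0.6, A = 4.14 cm², y = 0.3 cm, Ī = 0.1242 cm⁴.
Centroid: ȳ = ΣA·y / ΣA = 5.2315 cm.
Transfer each piece to the horizontal centroidal axis using Ī + A·d² with d = y − 5.2315:
  vertical leg: d = 2.2685 cm → contributes +215.06 cm⁴
  horizontal leg (remainder): d = -4.9315 cm → contributes +100.81 cm⁴
Total I = 315.87 cm⁴.
Radius of gyration: k = √(I/A) = √(315.87 / 13.14) = 4.903 cm.

k_x ≈ 4.90 cm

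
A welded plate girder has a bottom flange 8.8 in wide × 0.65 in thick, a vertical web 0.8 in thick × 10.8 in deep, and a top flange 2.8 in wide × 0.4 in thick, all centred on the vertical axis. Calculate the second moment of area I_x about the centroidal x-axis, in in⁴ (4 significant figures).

I_x ≈ 261.5 in⁴

Decompose the section into non-overlapping parts with the origin at the bottom-left of its bounding rectangle.
Bottom plate: 8.8 × 0.65, A = 5.72 in², y = 0.325 in, Ī = 0.201392 in⁴.
Web plate: 0.8 × 10.8, A = 8.64 in², y = 6.05 in, Ī = 83.9808 in⁴.
Top plate: 2.8 × 0.4, A = 1.12 in², y = 11.65 in, Ī = 0.0149333 in⁴.
Centroid: ȳ = ΣA·y / ΣA = 4.33973 in.
Transfer each piece to the centroidal x-axis using Ī + A·d² with d = y − 4.33973:
  bottom plate: d = -4.01473 in → contributes +92.3966 in⁴
  web plate: d = 1.71027 in → contributes +109.253 in⁴
  top plate: d = 7.31027 in → contributes +59.8678 in⁴
Total I = 261.517 in⁴.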